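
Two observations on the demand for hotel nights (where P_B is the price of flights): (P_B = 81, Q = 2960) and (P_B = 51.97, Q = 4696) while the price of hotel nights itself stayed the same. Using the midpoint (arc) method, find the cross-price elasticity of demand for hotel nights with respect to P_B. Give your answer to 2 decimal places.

-1.04

ΔQ_A = 4696 − 2960 = 1736; ΔP_B = 51.97 − 81 = -29.03.
Midpoints: Q̄_A = 3828.0, P̄_B = 66.48.
ε = (ΔQ_A/Q̄_A)/(ΔP_B/P̄_B) = (1736/3828.0)/(-29.03/66.48) ≈ -1.04.
ε < 0: hotel nights and flights are complements.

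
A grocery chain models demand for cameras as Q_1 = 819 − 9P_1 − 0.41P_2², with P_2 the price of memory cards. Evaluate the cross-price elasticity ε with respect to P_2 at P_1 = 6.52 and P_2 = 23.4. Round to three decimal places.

-0.838

At P_1 = 6.52 and P_2 = 23.4: Q_1 = 535.820.
∂Q_1/∂P_2 = -0.82P_2 = -0.82(23.4) = -19.1880.
ε = (∂Q_1/∂P_2)(P_2/Q_1) = -19.1880 × (23.4/535.820) ≈ -0.838.
ε < 0: complements.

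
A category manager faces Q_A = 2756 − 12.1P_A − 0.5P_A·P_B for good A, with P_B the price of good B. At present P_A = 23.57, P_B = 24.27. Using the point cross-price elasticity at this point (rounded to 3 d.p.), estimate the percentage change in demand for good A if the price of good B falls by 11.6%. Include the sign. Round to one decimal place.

At P_A = 23.57, P_B = 24.27: Q_A = 2184.781.
∂Q_A/∂P_B = -0.5P_A = -11.7850.
ε = (∂Q_A/∂P_B)(P_B/Q_A) = -11.7850 × 24.27/2184.781 ≈ -0.131.
%ΔQ_A ≈ ε × %ΔP_B = -0.131 × (-11.6%) = 1.5%.

1.5%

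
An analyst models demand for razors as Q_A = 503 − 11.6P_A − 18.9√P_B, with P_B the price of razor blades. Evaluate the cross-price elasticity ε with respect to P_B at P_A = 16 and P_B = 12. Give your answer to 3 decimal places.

-0.130

At P_A = 16 and P_B = 12: Q_A = 251.928.
∂Q_A/∂P_B = -18.9/(2√P_B) = -18.9/(2√12) = -2.7280.
ε = (∂Q_A/∂P_B)(P_B/Q_A) = -2.7280 × (12/251.928) ≈ -0.130.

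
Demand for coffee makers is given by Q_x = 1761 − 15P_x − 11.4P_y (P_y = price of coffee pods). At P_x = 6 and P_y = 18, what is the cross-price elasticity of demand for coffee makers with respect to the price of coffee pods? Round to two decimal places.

At P_x = 6 and P_y = 18: Q_x = 1465.8.
∂Q_x/∂P_y = -11.4.
ε = (∂Q_x/∂P_y)(P_y/Q_x) = -11.4 × (18/1465.8) ≈ -0.14.

-0.14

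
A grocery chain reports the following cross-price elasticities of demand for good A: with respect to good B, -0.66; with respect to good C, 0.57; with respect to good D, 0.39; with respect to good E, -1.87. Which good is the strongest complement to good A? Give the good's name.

good E

Complements have ε < 0. The most negative value is -1.87 (good E).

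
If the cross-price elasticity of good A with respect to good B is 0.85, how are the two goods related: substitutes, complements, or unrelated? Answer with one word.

substitutes

ε = 0.85 > 0, so a higher price of good B raises demand for good A: substitutes.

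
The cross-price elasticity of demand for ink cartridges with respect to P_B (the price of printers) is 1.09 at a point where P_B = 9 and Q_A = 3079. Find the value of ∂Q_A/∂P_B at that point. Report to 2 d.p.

372.90

ε = (∂Q_A/∂P_B)·(P_B/Q_A) ⇒ ∂Q_A/∂P_B = ε·Q_A/P_B = 1.09 × 3079/9 ≈ 372.90.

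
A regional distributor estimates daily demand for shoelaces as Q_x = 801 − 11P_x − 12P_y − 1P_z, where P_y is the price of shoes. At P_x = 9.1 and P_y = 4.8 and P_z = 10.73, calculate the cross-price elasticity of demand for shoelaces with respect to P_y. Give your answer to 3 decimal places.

At P_x = 9.1 and P_y = 4.8 and P_z = 10.73: Q_x = 632.57.
∂Q_x/∂P_y = -12.
ε = (∂Q_x/∂P_y)(P_y/Q_x) = -12 × (4.8/632.57) ≈ -0.091.
Since ε < 0, shoelaces and shoes are complements.

-0.091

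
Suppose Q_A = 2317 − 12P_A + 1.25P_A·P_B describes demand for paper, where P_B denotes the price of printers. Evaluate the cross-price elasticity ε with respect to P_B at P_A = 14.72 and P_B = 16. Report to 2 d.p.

0.12

At P_A = 14.72 and P_B = 16: Q_A = 2434.76.
∂Q_A/∂P_B = 1.25P_A = 1.25(14.72) = 18.4000.
ε = (∂Q_A/∂P_B)(P_B/Q_A) = 18.4000 × (16/2434.76) ≈ 0.12.
ε > 0: substitutes.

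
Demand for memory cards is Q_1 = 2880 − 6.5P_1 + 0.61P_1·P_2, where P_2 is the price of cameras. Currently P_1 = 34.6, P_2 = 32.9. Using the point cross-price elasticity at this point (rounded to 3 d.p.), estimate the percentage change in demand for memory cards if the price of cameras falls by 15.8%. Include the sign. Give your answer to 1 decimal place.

-3.3%

At P_1 = 34.6, P_2 = 32.9: Q_1 = 3349.487.
∂Q_1/∂P_2 = 0.61P_1 = 21.1060.
ε = (∂Q_1/∂P_2)(P_2/Q_1) = 21.1060 × 32.9/3349.487 ≈ 0.207.
%ΔQ_1 ≈ ε × %ΔP_2 = 0.207 × (-15.8%) = -3.3%.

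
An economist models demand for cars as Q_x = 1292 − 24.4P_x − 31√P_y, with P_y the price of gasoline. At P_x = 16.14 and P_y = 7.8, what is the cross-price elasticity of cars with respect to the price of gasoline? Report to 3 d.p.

-0.053

At P_x = 16.14 and P_y = 7.8: Q_x = 811.606.
∂Q_x/∂P_y = -31/(2√P_y) = -31/(2√7.8) = -5.5499.
ε = (∂Q_x/∂P_y)(P_y/Q_x) = -5.5499 × (7.8/811.606) ≈ -0.053.
ε < 0: complements.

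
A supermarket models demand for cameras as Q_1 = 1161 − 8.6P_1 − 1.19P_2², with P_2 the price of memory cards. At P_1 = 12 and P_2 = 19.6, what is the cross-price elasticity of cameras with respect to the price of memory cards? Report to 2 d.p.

-1.52

At P_1 = 12 and P_2 = 19.6: Q_1 = 600.650.
∂Q_1/∂P_2 = -2.38P_2 = -2.38(19.6) = -46.6480.
ε = (∂Q_1/∂P_2)(P_2/Q_1) = -46.6480 × (19.6/600.650) ≈ -1.52.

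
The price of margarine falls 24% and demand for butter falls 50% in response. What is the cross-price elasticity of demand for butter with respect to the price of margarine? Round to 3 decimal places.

ε = (%ΔQ of butter) / (%ΔP of margarine) = (-50%) / (-24%) ≈ 2.083.

2.083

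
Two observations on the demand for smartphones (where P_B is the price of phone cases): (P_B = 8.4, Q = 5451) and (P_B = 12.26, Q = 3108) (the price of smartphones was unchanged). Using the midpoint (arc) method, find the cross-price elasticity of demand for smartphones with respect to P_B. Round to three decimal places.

ΔQ_A = 3108 − 5451 = -2343; ΔP_B = 12.26 − 8.4 = 3.86.
Midpoints: Q̄_A = 4279.5, P̄_B = 10.33.
ε = (ΔQ_A/Q̄_A)/(ΔP_B/P̄_B) = (-2343/4279.5)/(3.86/10.33) ≈ -1.465.

-1.465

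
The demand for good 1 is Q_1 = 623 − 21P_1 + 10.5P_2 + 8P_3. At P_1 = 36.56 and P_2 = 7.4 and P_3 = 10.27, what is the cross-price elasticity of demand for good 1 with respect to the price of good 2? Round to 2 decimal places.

At P_1 = 36.56 and P_2 = 7.4 and P_3 = 10.27: Q_1 = 15.1.
∂Q_1/∂P_2 = 10.5.
ε = (∂Q_1/∂P_2)(P_2/Q_1) = 10.5 × (7.4/15.1) ≈ 5.15.

5.15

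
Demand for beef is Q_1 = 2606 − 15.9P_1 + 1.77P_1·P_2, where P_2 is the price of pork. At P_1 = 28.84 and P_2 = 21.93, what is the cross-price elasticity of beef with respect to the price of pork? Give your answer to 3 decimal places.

At P_1 = 28.84 and P_2 = 21.93: Q_1 = 3266.900.
∂Q_1/∂P_2 = 1.77P_1 = 1.77(28.84) = 51.0468.
ε = (∂Q_1/∂P_2)(P_2/Q_1) = 51.0468 × (21.93/3266.900) ≈ 0.343.

0.343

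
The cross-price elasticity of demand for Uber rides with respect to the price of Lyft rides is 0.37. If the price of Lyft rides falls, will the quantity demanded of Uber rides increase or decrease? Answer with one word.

decrease

ε > 0 and the price of Lyft rides falls, so the quantity of Uber rides moves in the same direction: it decreases.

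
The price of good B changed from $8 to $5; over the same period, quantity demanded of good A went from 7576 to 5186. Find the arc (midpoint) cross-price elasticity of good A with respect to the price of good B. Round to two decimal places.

0.81

ΔQ_A = 5186 − 7576 = -2390; ΔP_B = 5 − 8 = -3.
Midpoints: Q̄_A = 6381.0, P̄_B = 6.50.
ε = (ΔQ_A/Q̄_A)/(ΔP_B/P̄_B) = (-2390/6381.0)/(-3/6.50) ≈ 0.81.
ε > 0: good A and good B are substitutes.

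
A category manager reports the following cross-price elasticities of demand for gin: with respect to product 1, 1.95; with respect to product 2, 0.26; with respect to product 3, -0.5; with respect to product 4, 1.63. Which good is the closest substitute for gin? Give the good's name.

product 1

Substitutes have ε > 0. Among the positive values, 1.95 (product 1) is largest.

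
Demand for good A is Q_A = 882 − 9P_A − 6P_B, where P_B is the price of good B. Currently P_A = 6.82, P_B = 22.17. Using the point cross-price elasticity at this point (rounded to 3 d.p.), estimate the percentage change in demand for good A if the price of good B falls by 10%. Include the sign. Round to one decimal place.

1.9%

At P_A = 6.82, P_B = 22.17: Q_A = 687.6.
∂Q_A/∂P_B = -6.
ε = (∂Q_A/∂P_B)(P_B/Q_A) = -6.0000 × 22.17/687.6 ≈ -0.193.
%ΔQ_A ≈ ε × %ΔP_B = -0.193 × (-10%) = 1.9%.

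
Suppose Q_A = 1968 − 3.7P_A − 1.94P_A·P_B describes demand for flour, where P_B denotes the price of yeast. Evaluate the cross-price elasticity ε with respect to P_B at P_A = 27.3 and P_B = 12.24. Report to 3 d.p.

At P_A = 27.3 and P_B = 12.24: Q_A = 1218.735.
∂Q_A/∂P_B = -1.94P_A = -1.94(27.3) = -52.9620.
ε = (∂Q_A/∂P_B)(P_B/Q_A) = -52.9620 × (12.24/1218.735) ≈ -0.532.

-0.532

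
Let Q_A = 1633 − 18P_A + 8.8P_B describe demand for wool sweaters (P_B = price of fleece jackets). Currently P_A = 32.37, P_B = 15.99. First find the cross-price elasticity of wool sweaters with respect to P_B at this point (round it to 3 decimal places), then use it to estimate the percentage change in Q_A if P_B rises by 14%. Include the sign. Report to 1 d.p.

1.7%

At P_A = 32.37, P_B = 15.99: Q_A = 1191.052.
∂Q_A/∂P_B = 8.8.
ε = (∂Q_A/∂P_B)(P_B/Q_A) = 8.8000 × 15.99/1191.052 ≈ 0.118.
%ΔQ_A ≈ ε × %ΔP_B = 0.118 × (14%) = 1.7%.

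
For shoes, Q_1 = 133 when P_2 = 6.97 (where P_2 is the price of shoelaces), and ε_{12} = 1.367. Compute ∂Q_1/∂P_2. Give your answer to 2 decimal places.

ε = (∂Q_1/∂P_2)·(P_2/Q_1) ⇒ ∂Q_1/∂P_2 = ε·Q_1/P_2 = 1.367 × 133/6.97 ≈ 26.08.

26.08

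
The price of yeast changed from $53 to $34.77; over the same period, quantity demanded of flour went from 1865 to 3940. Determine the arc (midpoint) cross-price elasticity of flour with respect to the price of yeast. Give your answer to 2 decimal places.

ΔQ_A = 3940 − 1865 = 2075; ΔP_B = 34.77 − 53 = -18.23.
Midpoints: Q̄_A = 2902.5, P̄_B = 43.89.
ε = (ΔQ_A/Q̄_A)/(ΔP_B/P̄_B) = (2075/2902.5)/(-18.23/43.89) ≈ -1.72.

-1.72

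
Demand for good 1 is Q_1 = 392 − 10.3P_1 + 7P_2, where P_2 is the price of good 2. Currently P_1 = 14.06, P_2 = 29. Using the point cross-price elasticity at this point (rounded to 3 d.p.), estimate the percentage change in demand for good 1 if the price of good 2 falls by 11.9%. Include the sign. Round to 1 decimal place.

At P_1 = 14.06, P_2 = 29: Q_1 = 450.182.
∂Q_1/∂P_2 = 7.
ε = (∂Q_1/∂P_2)(P_2/Q_1) = 7.0000 × 29/450.182 ≈ 0.451.
%ΔQ_1 ≈ ε × %ΔP_2 = 0.451 × (-11.9%) = -5.4%.

-5.4%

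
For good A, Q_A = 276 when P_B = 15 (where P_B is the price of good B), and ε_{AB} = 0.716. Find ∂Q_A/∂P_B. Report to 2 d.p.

13.17

ε = (∂Q_A/∂P_B)·(P_B/Q_A) ⇒ ∂Q_A/∂P_B = ε·Q_A/P_B = 0.716 × 276/15 ≈ 13.17.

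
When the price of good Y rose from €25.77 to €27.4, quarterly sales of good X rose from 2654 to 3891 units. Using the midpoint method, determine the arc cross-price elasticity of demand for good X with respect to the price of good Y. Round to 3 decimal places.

ΔQ_X = 3891 − 2654 = 1237; ΔP_Y = 27.4 − 25.77 = 1.63.
Midpoints: Q̄_X = 3272.5, P̄_Y = 26.59.
ε = (ΔQ_X/Q̄_X)/(ΔP_Y/P̄_Y) = (1237/3272.5)/(1.63/26.59) ≈ 6.165.

6.165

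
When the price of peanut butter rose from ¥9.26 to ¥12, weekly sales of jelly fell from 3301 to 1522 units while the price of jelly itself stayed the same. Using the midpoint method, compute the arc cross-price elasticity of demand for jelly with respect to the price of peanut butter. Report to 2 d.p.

ΔQ_A = 1522 − 3301 = -1779; ΔP_B = 12 − 9.26 = 2.74.
Midpoints: Q̄_A = 2411.5, P̄_B = 10.63.
ε = (ΔQ_A/Q̄_A)/(ΔP_B/P̄_B) = (-1779/2411.5)/(2.74/10.63) ≈ -2.86.

-2.86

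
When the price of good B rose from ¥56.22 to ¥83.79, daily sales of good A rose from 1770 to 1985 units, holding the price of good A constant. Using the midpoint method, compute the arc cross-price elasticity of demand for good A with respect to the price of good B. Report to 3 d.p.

0.291

ΔQ_A = 1985 − 1770 = 215; ΔP_B = 83.79 − 56.22 = 27.57.
Midpoints: Q̄_A = 1877.5, P̄_B = 70.00.
ε = (ΔQ_A/Q̄_A)/(ΔP_B/P̄_B) = (215/1877.5)/(27.57/70.00) ≈ 0.291.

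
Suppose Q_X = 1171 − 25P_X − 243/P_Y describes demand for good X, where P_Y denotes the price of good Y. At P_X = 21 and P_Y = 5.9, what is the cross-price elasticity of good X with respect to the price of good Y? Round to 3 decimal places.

0.068

At P_X = 21 and P_Y = 5.9: Q_X = 604.814.
∂Q_X/∂P_Y = 243/P_Y² = 6.9808.
ε = (∂Q_X/∂P_Y)(P_Y/Q_X) = 6.9808 × (5.9/604.814) ≈ 0.068.
ε > 0: substitutes.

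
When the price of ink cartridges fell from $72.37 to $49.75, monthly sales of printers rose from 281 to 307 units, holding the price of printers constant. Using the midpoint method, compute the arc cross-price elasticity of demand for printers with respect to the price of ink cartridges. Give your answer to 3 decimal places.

ΔQ_A = 307 − 281 = 26; ΔP_B = 49.75 − 72.37 = -22.62.
Midpoints: Q̄_A = 294.0, P̄_B = 61.06.
ε = (ΔQ_A/Q̄_A)/(ΔP_B/P̄_B) = (26/294.0)/(-22.62/61.06) ≈ -0.239.
ε < 0: printers and ink cartridges are complements.

-0.239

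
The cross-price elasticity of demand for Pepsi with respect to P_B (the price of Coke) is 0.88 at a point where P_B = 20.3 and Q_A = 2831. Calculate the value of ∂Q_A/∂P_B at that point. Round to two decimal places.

122.72

ε = (∂Q_A/∂P_B)·(P_B/Q_A) ⇒ ∂Q_A/∂P_B = ε·Q_A/P_B = 0.88 × 2831/20.3 ≈ 122.72.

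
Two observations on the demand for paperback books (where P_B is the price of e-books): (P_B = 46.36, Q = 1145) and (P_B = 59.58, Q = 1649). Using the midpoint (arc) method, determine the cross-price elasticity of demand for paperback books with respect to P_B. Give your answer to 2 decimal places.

ΔQ_A = 1649 − 1145 = 504; ΔP_B = 59.58 − 46.36 = 13.22.
Midpoints: Q̄_A = 1397.0, P̄_B = 52.97.
ε = (ΔQ_A/Q̄_A)/(ΔP_B/P̄_B) = (504/1397.0)/(13.22/52.97) ≈ 1.45.

1.45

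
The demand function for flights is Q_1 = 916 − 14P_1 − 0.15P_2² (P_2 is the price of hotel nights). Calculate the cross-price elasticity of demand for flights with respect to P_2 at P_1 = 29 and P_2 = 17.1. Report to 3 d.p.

At P_1 = 29 and P_2 = 17.1: Q_1 = 466.139.
∂Q_1/∂P_2 = -0.3P_2 = -0.3(17.1) = -5.1300.
ε = (∂Q_1/∂P_2)(P_2/Q_1) = -5.1300 × (17.1/466.139) ≈ -0.188.

-0.188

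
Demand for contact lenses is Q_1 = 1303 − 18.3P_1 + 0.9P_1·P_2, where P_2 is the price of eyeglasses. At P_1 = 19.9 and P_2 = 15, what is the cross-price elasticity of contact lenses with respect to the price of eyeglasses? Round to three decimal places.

At P_1 = 19.9 and P_2 = 15: Q_1 = 1207.48.
∂Q_1/∂P_2 = 0.9P_1 = 0.9(19.9) = 17.9100.
ε = (∂Q_1/∂P_2)(P_2/Q_1) = 17.9100 × (15/1207.48) ≈ 0.222.
ε > 0: substitutes.

0.222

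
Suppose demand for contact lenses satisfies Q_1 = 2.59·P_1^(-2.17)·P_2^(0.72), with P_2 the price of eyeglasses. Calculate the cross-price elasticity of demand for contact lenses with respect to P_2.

0.72

In a log-linear (constant-elasticity) demand function, the coefficient on the exponent of P_2 is the cross-price elasticity.
ε = 0.72. Positive, so contact lenses and eyeglasses are substitutes.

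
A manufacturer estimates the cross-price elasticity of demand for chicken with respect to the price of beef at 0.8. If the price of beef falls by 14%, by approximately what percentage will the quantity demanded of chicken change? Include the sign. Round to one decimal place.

%ΔQ ≈ ε × %ΔP of beef = 0.8 × (-14%) = -11.2%.

-11.2%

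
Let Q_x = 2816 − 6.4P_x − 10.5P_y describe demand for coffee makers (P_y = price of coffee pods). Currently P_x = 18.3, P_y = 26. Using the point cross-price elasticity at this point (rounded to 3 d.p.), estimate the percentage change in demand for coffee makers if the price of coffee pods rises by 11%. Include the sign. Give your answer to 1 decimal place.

-1.2%

At P_x = 18.3, P_y = 26: Q_x = 2425.88.
∂Q_x/∂P_y = -10.5.
ε = (∂Q_x/∂P_y)(P_y/Q_x) = -10.5000 × 26/2425.88 ≈ -0.113.
%ΔQ_x ≈ ε × %ΔP_y = -0.113 × (11%) = -1.2%.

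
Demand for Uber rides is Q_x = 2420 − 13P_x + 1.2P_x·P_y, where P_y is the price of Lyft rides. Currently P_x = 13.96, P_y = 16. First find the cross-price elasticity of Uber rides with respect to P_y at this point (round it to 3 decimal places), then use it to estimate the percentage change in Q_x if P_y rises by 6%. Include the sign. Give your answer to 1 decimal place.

0.6%

At P_x = 13.96, P_y = 16: Q_x = 2506.552.
∂Q_x/∂P_y = 1.2P_x = 16.7520.
ε = (∂Q_x/∂P_y)(P_y/Q_x) = 16.7520 × 16/2506.552 ≈ 0.107.
%ΔQ_x ≈ ε × %ΔP_y = 0.107 × (6%) = 0.6%.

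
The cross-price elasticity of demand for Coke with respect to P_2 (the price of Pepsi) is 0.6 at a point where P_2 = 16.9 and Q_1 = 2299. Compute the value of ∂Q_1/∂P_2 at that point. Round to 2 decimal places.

ε = (∂Q_1/∂P_2)·(P_2/Q_1) ⇒ ∂Q_1/∂P_2 = ε·Q_1/P_2 = 0.6 × 2299/16.9 ≈ 81.62.

81.62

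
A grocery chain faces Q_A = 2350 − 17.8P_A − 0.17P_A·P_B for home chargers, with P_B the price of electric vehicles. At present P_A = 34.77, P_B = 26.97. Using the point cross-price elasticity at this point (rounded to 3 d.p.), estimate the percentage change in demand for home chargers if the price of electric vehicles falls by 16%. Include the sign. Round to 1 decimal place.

1.6%

At P_A = 34.77, P_B = 26.97: Q_A = 1571.677.
∂Q_A/∂P_B = -0.17P_A = -5.9109.
ε = (∂Q_A/∂P_B)(P_B/Q_A) = -5.9109 × 26.97/1571.677 ≈ -0.101.
%ΔQ_A ≈ ε × %ΔP_B = -0.101 × (-16%) = 1.6%.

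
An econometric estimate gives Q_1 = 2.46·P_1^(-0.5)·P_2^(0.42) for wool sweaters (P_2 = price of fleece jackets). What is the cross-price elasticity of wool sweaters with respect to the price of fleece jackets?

In a log-linear (constant-elasticity) demand function, the coefficient on the exponent of P_2 is the cross-price elasticity.
ε = 0.42. Positive, so wool sweaters and fleece jackets are substitutes.

0.42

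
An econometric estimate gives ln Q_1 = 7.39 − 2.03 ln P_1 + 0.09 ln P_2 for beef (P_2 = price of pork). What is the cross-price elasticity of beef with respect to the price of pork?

In a log-linear (constant-elasticity) demand function, the coefficient on ln P_2 is the cross-price elasticity.
ε = 0.09. Positive, so beef and pork are substitutes.

0.09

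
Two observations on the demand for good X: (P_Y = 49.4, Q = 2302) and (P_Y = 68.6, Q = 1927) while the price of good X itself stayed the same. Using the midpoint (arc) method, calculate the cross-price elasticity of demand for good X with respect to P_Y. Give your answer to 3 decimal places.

ΔQ_X = 1927 − 2302 = -375; ΔP_Y = 68.6 − 49.4 = 19.2.
Midpoints: Q̄_X = 2114.5, P̄_Y = 59.00.
ε = (ΔQ_X/Q̄_X)/(ΔP_Y/P̄_Y) = (-375/2114.5)/(19.2/59.00) ≈ -0.545.
ε < 0: good X and good Y are complements.

-0.545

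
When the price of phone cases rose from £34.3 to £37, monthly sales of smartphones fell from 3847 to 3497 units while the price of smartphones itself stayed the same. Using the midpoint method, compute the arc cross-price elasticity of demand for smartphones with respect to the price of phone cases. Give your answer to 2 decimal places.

-1.26

ΔQ_A = 3497 − 3847 = -350; ΔP_B = 37 − 34.3 = 2.7.
Midpoints: Q̄_A = 3672.0, P̄_B = 35.65.
ε = (ΔQ_A/Q̄_A)/(ΔP_B/P̄_B) = (-350/3672.0)/(2.7/35.65) ≈ -1.26.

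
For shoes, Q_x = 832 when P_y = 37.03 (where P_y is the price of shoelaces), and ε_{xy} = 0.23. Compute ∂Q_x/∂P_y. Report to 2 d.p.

5.17

ε = (∂Q_x/∂P_y)·(P_y/Q_x) ⇒ ∂Q_x/∂P_y = ε·Q_x/P_y = 0.23 × 832/37.03 ≈ 5.17.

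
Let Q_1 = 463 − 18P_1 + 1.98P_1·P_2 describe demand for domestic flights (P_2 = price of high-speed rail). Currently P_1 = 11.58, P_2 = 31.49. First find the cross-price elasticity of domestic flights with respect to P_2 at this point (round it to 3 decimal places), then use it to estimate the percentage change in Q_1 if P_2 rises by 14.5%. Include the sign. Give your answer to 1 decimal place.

10.7%

At P_1 = 11.58, P_2 = 31.49: Q_1 = 976.575.
∂Q_1/∂P_2 = 1.98P_1 = 22.9284.
ε = (∂Q_1/∂P_2)(P_2/Q_1) = 22.9284 × 31.49/976.575 ≈ 0.739.
%ΔQ_1 ≈ ε × %ΔP_2 = 0.739 × (14.5%) = 10.7%.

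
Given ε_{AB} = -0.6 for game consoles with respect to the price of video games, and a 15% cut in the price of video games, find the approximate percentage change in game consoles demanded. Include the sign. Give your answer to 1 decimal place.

%ΔQ ≈ ε × %ΔP of video games = -0.6 × (-15%) = 9.0%.

9.0%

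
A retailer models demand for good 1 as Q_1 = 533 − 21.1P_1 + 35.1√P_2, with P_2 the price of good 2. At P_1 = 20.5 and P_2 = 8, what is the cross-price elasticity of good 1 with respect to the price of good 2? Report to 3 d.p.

At P_1 = 20.5 and P_2 = 8: Q_1 = 199.728.
∂Q_1/∂P_2 = 35.1/(2√P_2) = 35.1/(2√8) = 6.2049.
ε = (∂Q_1/∂P_2)(P_2/Q_1) = 6.2049 × (8/199.728) ≈ 0.249.
ε > 0: substitutes.

0.249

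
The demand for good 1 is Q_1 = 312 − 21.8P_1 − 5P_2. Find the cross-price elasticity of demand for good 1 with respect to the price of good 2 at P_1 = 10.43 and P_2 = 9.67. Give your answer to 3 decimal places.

At P_1 = 10.43 and P_2 = 9.67: Q_1 = 36.276.
∂Q_1/∂P_2 = -5.
ε = (∂Q_1/∂P_2)(P_2/Q_1) = -5 × (9.67/36.276) ≈ -1.333.

-1.333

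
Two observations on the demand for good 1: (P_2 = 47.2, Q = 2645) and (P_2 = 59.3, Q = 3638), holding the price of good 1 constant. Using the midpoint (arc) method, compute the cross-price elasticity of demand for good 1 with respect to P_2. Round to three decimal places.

1.391

ΔQ_1 = 3638 − 2645 = 993; ΔP_2 = 59.3 − 47.2 = 12.1.
Midpoints: Q̄_1 = 3141.5, P̄_2 = 53.25.
ε = (ΔQ_1/Q̄_1)/(ΔP_2/P̄_2) = (993/3141.5)/(12.1/53.25) ≈ 1.391.
ε > 0: good 1 and good 2 are substitutes.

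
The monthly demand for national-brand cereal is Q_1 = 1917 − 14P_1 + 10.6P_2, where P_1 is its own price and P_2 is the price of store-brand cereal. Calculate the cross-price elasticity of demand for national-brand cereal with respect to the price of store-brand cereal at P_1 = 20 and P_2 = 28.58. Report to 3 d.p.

At P_1 = 20 and P_2 = 28.58: Q_1 = 1939.948.
∂Q_1/∂P_2 = 10.6.
ε = (∂Q_1/∂P_2)(P_2/Q_1) = 10.6 × (28.58/1939.948) ≈ 0.156.
Since ε > 0, national-brand cereal and store-brand cereal are substitutes.

0.156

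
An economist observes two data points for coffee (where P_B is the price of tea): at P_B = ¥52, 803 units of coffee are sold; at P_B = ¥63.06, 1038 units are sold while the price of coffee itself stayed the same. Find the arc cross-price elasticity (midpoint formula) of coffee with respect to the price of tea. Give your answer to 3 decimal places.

ΔQ_A = 1038 − 803 = 235; ΔP_B = 63.06 − 52 = 11.06.
Midpoints: Q̄_A = 920.5, P̄_B = 57.53.
ε = (ΔQ_A/Q̄_A)/(ΔP_B/P̄_B) = (235/920.5)/(11.06/57.53) ≈ 1.328.
ε > 0: coffee and tea are substitutes.

1.328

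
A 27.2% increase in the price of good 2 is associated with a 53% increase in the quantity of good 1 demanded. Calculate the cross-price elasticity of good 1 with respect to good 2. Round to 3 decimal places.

ε = (%ΔQ of good 1) / (%ΔP of good 2) = (53%) / (27.2%) ≈ 1.949.

1.949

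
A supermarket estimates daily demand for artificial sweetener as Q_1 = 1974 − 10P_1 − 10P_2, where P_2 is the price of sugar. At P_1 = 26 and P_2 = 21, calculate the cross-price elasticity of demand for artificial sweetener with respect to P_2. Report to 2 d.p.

At P_1 = 26 and P_2 = 21: Q_1 = 1504.
∂Q_1/∂P_2 = -10.
ε = (∂Q_1/∂P_2)(P_2/Q_1) = -10 × (21/1504) ≈ -0.14.
Since ε < 0, artificial sweetener and sugar are complements.

-0.14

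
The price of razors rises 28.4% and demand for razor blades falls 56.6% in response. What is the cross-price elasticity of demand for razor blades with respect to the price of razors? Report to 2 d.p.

-1.99

ε = (%ΔQ of razor blades) / (%ΔP of razors) = (-56.6%) / (28.4%) ≈ -1.99.
Negative cross-price elasticity: complements.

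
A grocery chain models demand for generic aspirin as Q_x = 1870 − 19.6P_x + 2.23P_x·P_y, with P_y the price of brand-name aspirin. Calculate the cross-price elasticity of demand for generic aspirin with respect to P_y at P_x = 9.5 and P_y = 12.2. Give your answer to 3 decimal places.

0.133

At P_x = 9.5 and P_y = 12.2: Q_x = 1942.257.
∂Q_x/∂P_y = 2.23P_x = 2.23(9.5) = 21.1850.
ε = (∂Q_x/∂P_y)(P_y/Q_x) = 21.1850 × (12.2/1942.257) ≈ 0.133.
ε > 0: substitutes.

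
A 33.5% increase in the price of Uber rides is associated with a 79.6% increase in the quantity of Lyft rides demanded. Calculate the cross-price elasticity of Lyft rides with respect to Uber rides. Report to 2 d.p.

ε = (%ΔQ of Lyft rides) / (%ΔP of Uber rides) = (79.6%) / (33.5%) ≈ 2.38.
Positive cross-price elasticity: substitutes.

2.38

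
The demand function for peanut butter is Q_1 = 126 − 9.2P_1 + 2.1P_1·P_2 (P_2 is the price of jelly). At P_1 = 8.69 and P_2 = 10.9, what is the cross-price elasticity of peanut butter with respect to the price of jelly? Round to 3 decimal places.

0.812

At P_1 = 8.69 and P_2 = 10.9: Q_1 = 244.966.
∂Q_1/∂P_2 = 2.1P_1 = 2.1(8.69) = 18.2490.
ε = (∂Q_1/∂P_2)(P_2/Q_1) = 18.2490 × (10.9/244.966) ≈ 0.812.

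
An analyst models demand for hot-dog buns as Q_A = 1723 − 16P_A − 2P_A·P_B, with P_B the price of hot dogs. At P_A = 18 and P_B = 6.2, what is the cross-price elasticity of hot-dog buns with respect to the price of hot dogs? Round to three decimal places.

-0.184

At P_A = 18 and P_B = 6.2: Q_A = 1211.8.
∂Q_A/∂P_B = -2P_A = -2(18) = -36.0000.
ε = (∂Q_A/∂P_B)(P_B/Q_A) = -36.0000 × (6.2/1211.8) ≈ -0.184.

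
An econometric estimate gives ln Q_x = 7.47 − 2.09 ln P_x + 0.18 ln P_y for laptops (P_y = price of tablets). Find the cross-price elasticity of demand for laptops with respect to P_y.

In a log-linear (constant-elasticity) demand function, the coefficient on ln P_y is the cross-price elasticity.
ε = 0.18. Positive, so laptops and tablets are substitutes.

0.18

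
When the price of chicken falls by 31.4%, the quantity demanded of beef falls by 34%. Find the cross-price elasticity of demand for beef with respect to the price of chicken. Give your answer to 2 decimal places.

1.08

ε = (%ΔQ of beef) / (%ΔP of chicken) = (-34%) / (-31.4%) ≈ 1.08.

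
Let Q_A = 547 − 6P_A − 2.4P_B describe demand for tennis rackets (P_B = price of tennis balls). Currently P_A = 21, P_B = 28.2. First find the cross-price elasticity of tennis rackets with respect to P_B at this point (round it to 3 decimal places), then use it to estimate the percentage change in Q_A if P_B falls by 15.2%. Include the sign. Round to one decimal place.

At P_A = 21, P_B = 28.2: Q_A = 353.32.
∂Q_A/∂P_B = -2.4.
ε = (∂Q_A/∂P_B)(P_B/Q_A) = -2.4000 × 28.2/353.32 ≈ -0.192.
%ΔQ_A ≈ ε × %ΔP_B = -0.192 × (-15.2%) = 2.9%.

2.9%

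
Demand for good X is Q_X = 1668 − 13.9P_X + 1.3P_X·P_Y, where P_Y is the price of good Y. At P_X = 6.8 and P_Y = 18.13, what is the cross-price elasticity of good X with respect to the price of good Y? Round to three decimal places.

At P_X = 6.8 and P_Y = 18.13: Q_X = 1733.749.
∂Q_X/∂P_Y = 1.3P_X = 1.3(6.8) = 8.8400.
ε = (∂Q_X/∂P_Y)(P_Y/Q_X) = 8.8400 × (18.13/1733.749) ≈ 0.092.
ε > 0: substitutes.

0.092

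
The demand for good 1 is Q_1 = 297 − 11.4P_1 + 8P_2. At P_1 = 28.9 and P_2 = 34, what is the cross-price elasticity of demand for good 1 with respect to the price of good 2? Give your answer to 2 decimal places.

At P_1 = 28.9 and P_2 = 34: Q_1 = 239.54.
∂Q_1/∂P_2 = 8.
ε = (∂Q_1/∂P_2)(P_2/Q_1) = 8 × (34/239.54) ≈ 1.14.
Since ε > 0, good 1 and good 2 are substitutes.

1.14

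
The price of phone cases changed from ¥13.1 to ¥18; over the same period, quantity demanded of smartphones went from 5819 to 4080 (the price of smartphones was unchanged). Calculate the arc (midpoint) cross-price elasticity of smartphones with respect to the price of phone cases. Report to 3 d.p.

ΔQ_A = 4080 − 5819 = -1739; ΔP_B = 18 − 13.1 = 4.9.
Midpoints: Q̄_A = 4949.5, P̄_B = 15.55.
ε = (ΔQ_A/Q̄_A)/(ΔP_B/P̄_B) = (-1739/4949.5)/(4.9/15.55) ≈ -1.115.

-1.115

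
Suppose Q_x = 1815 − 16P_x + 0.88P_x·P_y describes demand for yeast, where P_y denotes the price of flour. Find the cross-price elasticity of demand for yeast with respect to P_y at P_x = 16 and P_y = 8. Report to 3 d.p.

At P_x = 16 and P_y = 8: Q_x = 1671.64.
∂Q_x/∂P_y = 0.88P_x = 0.88(16) = 14.0800.
ε = (∂Q_x/∂P_y)(P_y/Q_x) = 14.0800 × (8/1671.64) ≈ 0.067.
ε > 0: substitutes.

0.067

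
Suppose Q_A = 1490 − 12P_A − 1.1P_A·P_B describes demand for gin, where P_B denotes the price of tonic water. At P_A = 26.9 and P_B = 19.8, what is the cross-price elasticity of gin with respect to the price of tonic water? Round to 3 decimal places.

At P_A = 26.9 and P_B = 19.8: Q_A = 581.318.
∂Q_A/∂P_B = -1.1P_A = -1.1(26.9) = -29.5900.
ε = (∂Q_A/∂P_B)(P_B/Q_A) = -29.5900 × (19.8/581.318) ≈ -1.008.
ε < 0: complements.

-1.008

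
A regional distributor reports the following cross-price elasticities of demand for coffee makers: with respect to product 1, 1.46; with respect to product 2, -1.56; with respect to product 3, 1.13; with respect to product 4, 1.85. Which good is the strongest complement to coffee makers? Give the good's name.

Complements have ε < 0. The most negative value is -1.56 (product 2).

product 2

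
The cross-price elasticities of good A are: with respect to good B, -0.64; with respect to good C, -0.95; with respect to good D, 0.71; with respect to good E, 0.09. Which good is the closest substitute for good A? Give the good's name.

Substitutes have ε > 0. Among the positive values, 0.71 (good D) is largest.

good D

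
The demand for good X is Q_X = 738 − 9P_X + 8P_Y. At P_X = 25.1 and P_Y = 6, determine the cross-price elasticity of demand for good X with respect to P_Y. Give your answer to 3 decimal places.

At P_X = 25.1 and P_Y = 6: Q_X = 560.1.
∂Q_X/∂P_Y = 8.
ε = (∂Q_X/∂P_Y)(P_Y/Q_X) = 8 × (6/560.1) ≈ 0.086.
Since ε > 0, good X and good Y are substitutes.

0.086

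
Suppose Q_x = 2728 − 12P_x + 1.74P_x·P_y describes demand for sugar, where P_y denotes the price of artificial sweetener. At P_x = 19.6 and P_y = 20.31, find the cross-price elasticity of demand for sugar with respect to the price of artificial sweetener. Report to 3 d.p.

0.217

At P_x = 19.6 and P_y = 20.31: Q_x = 3185.452.
∂Q_x/∂P_y = 1.74P_x = 1.74(19.6) = 34.1040.
ε = (∂Q_x/∂P_y)(P_y/Q_x) = 34.1040 × (20.31/3185.452) ≈ 0.217.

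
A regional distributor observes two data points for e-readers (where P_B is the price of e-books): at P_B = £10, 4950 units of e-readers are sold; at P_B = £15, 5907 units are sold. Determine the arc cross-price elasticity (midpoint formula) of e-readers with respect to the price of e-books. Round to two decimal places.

ΔQ_A = 5907 − 4950 = 957; ΔP_B = 15 − 10 = 5.
Midpoints: Q̄_A = 5428.5, P̄_B = 12.50.
ε = (ΔQ_A/Q̄_A)/(ΔP_B/P̄_B) = (957/5428.5)/(5/12.50) ≈ 0.44.

0.44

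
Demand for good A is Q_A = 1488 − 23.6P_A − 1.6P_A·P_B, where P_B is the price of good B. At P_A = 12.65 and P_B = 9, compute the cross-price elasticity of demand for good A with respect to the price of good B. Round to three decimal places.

At P_A = 12.65 and P_B = 9: Q_A = 1007.3.
∂Q_A/∂P_B = -1.6P_A = -1.6(12.65) = -20.2400.
ε = (∂Q_A/∂P_B)(P_B/Q_A) = -20.2400 × (9/1007.3) ≈ -0.181.
ε < 0: complements.

-0.181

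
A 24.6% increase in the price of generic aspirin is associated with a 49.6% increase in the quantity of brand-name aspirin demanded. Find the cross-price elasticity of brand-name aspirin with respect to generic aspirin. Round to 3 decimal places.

ε = (%ΔQ of brand-name aspirin) / (%ΔP of generic aspirin) = (49.6%) / (24.6%) ≈ 2.016.
Positive cross-price elasticity: substitutes.

2.016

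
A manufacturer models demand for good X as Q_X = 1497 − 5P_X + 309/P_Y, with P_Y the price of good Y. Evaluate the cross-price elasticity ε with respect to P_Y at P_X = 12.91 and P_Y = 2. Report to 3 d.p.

At P_X = 12.91 and P_Y = 2: Q_X = 1586.95.
∂Q_X/∂P_Y = −309/P_Y² = -77.2500.
ε = (∂Q_X/∂P_Y)(P_Y/Q_X) = -77.2500 × (2/1586.95) ≈ -0.097.
ε < 0: complements.

-0.097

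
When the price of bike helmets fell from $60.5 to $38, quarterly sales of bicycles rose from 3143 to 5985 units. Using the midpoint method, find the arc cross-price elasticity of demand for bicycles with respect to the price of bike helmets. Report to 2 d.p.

ΔQ_A = 5985 − 3143 = 2842; ΔP_B = 38 − 60.5 = -22.5.
Midpoints: Q̄_A = 4564.0, P̄_B = 49.25.
ε = (ΔQ_A/Q̄_A)/(ΔP_B/P̄_B) = (2842/4564.0)/(-22.5/49.25) ≈ -1.36.

-1.36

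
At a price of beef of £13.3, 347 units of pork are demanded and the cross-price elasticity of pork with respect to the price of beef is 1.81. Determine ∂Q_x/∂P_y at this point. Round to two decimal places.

ε = (∂Q_x/∂P_y)·(P_y/Q_x) ⇒ ∂Q_x/∂P_y = ε·Q_x/P_y = 1.81 × 347/13.3 ≈ 47.22.

47.22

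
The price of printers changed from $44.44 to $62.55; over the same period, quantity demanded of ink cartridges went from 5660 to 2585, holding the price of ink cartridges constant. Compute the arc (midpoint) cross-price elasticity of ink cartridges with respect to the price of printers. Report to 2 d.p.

ΔQ_A = 2585 − 5660 = -3075; ΔP_B = 62.55 − 44.44 = 18.11.
Midpoints: Q̄_A = 4122.5, P̄_B = 53.49.
ε = (ΔQ_A/Q̄_A)/(ΔP_B/P̄_B) = (-3075/4122.5)/(18.11/53.49) ≈ -2.20.

-2.20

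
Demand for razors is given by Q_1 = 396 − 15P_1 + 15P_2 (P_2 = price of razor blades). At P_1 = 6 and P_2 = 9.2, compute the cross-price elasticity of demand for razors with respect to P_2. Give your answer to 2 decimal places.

0.31

At P_1 = 6 and P_2 = 9.2: Q_1 = 444.
∂Q_1/∂P_2 = 15.
ε = (∂Q_1/∂P_2)(P_2/Q_1) = 15 × (9.2/444) ≈ 0.31.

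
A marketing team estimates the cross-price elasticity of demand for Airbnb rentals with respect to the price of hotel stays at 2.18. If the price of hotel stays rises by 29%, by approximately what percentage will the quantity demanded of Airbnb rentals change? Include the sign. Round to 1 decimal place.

%ΔQ ≈ ε × %ΔP of hotel stays = 2.18 × (29%) = 63.2%.

63.2%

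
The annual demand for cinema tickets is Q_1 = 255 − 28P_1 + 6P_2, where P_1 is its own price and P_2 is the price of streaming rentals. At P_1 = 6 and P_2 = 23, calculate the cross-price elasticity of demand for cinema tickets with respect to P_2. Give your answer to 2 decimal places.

At P_1 = 6 and P_2 = 23: Q_1 = 225.
∂Q_1/∂P_2 = 6.
ε = (∂Q_1/∂P_2)(P_2/Q_1) = 6 × (23/225) ≈ 0.61.
Since ε > 0, cinema tickets and streaming rentals are substitutes.

0.61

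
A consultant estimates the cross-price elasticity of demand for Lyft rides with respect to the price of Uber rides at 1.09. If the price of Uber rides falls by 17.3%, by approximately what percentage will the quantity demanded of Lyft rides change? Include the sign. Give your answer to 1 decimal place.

%ΔQ ≈ ε × %ΔP of Uber rides = 1.09 × (-17.3%) = -18.9%.
Demand for Lyft rides falls by about 18.9%.

-18.9%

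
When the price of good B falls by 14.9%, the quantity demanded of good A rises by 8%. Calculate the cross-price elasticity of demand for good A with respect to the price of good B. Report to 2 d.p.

ε = (%ΔQ of good A) / (%ΔP of good B) = (8%) / (-14.9%) ≈ -0.54.
Negative cross-price elasticity: complements.

-0.54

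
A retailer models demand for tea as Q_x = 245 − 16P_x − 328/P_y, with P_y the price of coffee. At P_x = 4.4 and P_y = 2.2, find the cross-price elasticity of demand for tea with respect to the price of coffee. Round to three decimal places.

5.845

At P_x = 4.4 and P_y = 2.2: Q_x = 25.509.
∂Q_x/∂P_y = 328/P_y² = 67.7686.
ε = (∂Q_x/∂P_y)(P_y/Q_x) = 67.7686 × (2.2/25.509) ≈ 5.845.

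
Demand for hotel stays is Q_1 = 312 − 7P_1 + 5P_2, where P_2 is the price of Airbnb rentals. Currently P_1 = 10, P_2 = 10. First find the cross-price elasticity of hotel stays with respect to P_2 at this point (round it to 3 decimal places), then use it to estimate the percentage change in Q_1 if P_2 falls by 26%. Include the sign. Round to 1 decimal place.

-4.4%

At P_1 = 10, P_2 = 10: Q_1 = 292.
∂Q_1/∂P_2 = 5.
ε = (∂Q_1/∂P_2)(P_2/Q_1) = 5.0000 × 10/292 ≈ 0.171.
%ΔQ_1 ≈ ε × %ΔP_2 = 0.171 × (-26%) = -4.4%.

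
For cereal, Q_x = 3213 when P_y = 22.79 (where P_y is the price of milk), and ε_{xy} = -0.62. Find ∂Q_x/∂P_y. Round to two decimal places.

ε = (∂Q_x/∂P_y)·(P_y/Q_x) ⇒ ∂Q_x/∂P_y = ε·Q_x/P_y = -0.62 × 3213/22.79 ≈ -87.41.

-87.41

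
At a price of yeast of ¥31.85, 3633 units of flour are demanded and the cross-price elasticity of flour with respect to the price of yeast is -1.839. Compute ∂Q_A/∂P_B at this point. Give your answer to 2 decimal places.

ε = (∂Q_A/∂P_B)·(P_B/Q_A) ⇒ ∂Q_A/∂P_B = ε·Q_A/P_B = -1.839 × 3633/31.85 ≈ -209.77.

-209.77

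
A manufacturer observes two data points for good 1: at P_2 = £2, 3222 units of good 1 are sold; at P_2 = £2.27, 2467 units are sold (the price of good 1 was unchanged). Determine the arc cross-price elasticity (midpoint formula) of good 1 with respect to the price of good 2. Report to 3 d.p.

ΔQ_1 = 2467 − 3222 = -755; ΔP_2 = 2.27 − 2 = 0.27.
Midpoints: Q̄_1 = 2844.5, P̄_2 = 2.13.
ε = (ΔQ_1/Q̄_1)/(ΔP_2/P̄_2) = (-755/2844.5)/(0.27/2.13) ≈ -2.099.

-2.099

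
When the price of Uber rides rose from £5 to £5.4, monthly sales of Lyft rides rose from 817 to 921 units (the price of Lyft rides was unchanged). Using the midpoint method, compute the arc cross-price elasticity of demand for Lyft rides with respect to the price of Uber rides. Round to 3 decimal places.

1.556

ΔQ_A = 921 − 817 = 104; ΔP_B = 5.4 − 5 = 0.4.
Midpoints: Q̄_A = 869.0, P̄_B = 5.20.
ε = (ΔQ_A/Q̄_A)/(ΔP_B/P̄_B) = (104/869.0)/(0.4/5.20) ≈ 1.556.
ε > 0: Lyft rides and Uber rides are substitutes.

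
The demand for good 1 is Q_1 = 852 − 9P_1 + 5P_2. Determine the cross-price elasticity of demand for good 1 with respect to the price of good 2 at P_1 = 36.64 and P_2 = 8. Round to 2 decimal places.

0.07

At P_1 = 36.64 and P_2 = 8: Q_1 = 562.24.
∂Q_1/∂P_2 = 5.
ε = (∂Q_1/∂P_2)(P_2/Q_1) = 5 × (8/562.24) ≈ 0.07.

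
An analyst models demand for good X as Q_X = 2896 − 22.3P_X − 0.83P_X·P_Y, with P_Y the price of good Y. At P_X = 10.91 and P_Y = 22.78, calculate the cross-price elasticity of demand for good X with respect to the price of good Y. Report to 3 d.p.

At P_X = 10.91 and P_Y = 22.78: Q_X = 2446.427.
∂Q_X/∂P_Y = -0.83P_X = -0.83(10.91) = -9.0553.
ε = (∂Q_X/∂P_Y)(P_Y/Q_X) = -9.0553 × (22.78/2446.427) ≈ -0.084.
ε < 0: complements.

-0.084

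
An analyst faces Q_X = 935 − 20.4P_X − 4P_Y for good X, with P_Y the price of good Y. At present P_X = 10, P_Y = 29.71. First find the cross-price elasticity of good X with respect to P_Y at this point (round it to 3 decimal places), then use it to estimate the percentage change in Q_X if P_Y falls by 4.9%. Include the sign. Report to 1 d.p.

At P_X = 10, P_Y = 29.71: Q_X = 612.16.
∂Q_X/∂P_Y = -4.
ε = (∂Q_X/∂P_Y)(P_Y/Q_X) = -4.0000 × 29.71/612.16 ≈ -0.194.
%ΔQ_X ≈ ε × %ΔP_Y = -0.194 × (-4.9%) = 1.0%.

1.0%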